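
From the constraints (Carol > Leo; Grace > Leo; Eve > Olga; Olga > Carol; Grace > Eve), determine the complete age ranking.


Constraints: Carol > Leo; Grace > Leo; Eve > Olga; Olga > Carol; Grace > Eve
Method: at each step, the next-highest is the one remaining person who never appears on the smaller side of a constraint between remaining people.
  Step 1: remaining {Eve, Carol, Grace, Leo, Olga}; on the smaller side: {Eve, Carol, Leo, Olga} → Grace is next (Grace > Leo; Grace > Eve).
  Step 2: remaining {Eve, Carol, Leo, Olga}; on the smaller side: {Carol, Leo, Olga} → Eve is next (Eve > Olga).
  Step 3: remaining {Carol, Leo, Olga}; on the smaller side: {Carol, Leo} → Olga is next (Olga > Carol).
  Step 4: remaining {Carol, Leo}; on the smaller side: {Leo} → Carol is next (Carol > Leo).
  Step 5: only Leo remains → lowest.
Final ranking (highest to lowest):

Grace > Eve > Olga > Carol > Leo


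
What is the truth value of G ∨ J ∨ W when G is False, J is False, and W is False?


G = False, J = False, W = False
Step 1: G ∨ J = False OR False = False
Step 2: False ∨ W = False OR False = False
OR is true when at least one operand is true.

False


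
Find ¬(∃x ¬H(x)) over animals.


Original: ∃x ¬H(x)
Rule: ¬∀→∃, ¬∃→∀, negate predicate.
Negation: ∀x H(x)

∀x H(x)


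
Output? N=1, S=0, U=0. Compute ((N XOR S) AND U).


N XOR S = 1^0 = 1
1 AND 0 = 0

0


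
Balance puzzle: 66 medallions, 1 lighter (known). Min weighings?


Each weighing has 3 outcomes (left heavy / balance / right heavy), so k weighings distinguish at most 3^k cases; splitting into three near-equal groups achieves this.
Need 3^k ≥ 66: 3^3 = 27 < 66 ≤ 3^4 = 81
k = ⌈log₃(66)⌉ = 4

4


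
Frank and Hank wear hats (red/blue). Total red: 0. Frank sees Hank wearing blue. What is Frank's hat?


Total red = 0, Hank = blue
Red accounted for: 0
Remaining for Frank: 0
Frank's hat is blue.

blue


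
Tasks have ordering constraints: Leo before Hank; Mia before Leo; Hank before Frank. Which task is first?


Constraints: Leo before Hank; Mia before Leo; Hank before Frank
The first task can have nothing scheduled before it, so it must never appear on the right of a 'before'.
Tasks appearing after some 'before': Hank, Leo, Frank.
The only task not in that list is Mia → it is first.

Mia


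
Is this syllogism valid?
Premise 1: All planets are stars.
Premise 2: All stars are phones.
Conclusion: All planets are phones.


Premise 1: All planets are stars.
Premise 2: All stars are phones.
Conclusion: All planets are phones.
Barbara syllogism (AAA-1): All A are B, All B are C → All A are C.
Middle term (stars) distributed in premise 2.

Valid


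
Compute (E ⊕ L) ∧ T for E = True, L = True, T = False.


E = True, L = True, T = False
Step 1: E ⊕ L = True XOR True = False
Step 2: False ∧ T = False AND False = False
XOR true when exactly one of E,L is true; then AND with T.

False


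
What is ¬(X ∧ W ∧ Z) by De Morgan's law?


De Morgan's law: ¬(P ∧ Q ∧ R) ≡ ¬P ∨ ¬Q ∨ ¬R
¬(X ∧ W ∧ Z) = ¬X ∨ ¬W ∨ ¬Z

¬X ∨ ¬W ∨ ¬Z


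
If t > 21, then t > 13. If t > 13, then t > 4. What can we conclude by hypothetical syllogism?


Hypothetical syllogism: P → Q, Q → R ⊢ P → R
Premise 1: t > 21 → t > 13
Premise 2: t > 13 → t > 4
Chain the implications: the middle term (t > 13) links the two.
Conclusion: If t > 21, then t > 4.

If t > 21, then t > 4.


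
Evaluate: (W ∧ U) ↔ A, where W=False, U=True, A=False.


W = False, U = True, A = False
Expression: (W ∧ U) ↔ A
Step 1: W ∧ U = False AND True = False
Step 2: (False) ↔ A = (False iff False) = True

True


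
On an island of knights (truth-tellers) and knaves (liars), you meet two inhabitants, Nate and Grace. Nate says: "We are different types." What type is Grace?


Nate says: "We are different types."
Case 1: Nate is a Knight (truth-teller)
  Statement is true → they ARE different → Grace is a Knave
Case 2: Nate is a Knave (liar)
  Statement is false → they are NOT different → Grace is a Knave
In both cases, Grace is a Knave.

Knave


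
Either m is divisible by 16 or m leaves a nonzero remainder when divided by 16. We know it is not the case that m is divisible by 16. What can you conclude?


Disjunctive syllogism: P ∨ Q, ¬P ⊢ Q
Disjunction: m is divisible by 16 ∨ m leaves a nonzero remainder when divided by 16
We know it is not the case that m is divisible by 16.
By disjunctive syllogism, the other disjunct must be true.

m leaves a nonzero remainder when divided by 16


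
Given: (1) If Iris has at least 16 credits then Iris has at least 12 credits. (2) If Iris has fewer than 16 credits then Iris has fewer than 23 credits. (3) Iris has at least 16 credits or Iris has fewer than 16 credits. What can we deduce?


Constructive dilemma: (P → Q) ∧ (R → S), P ∨ R ⊢ Q ∨ S
Premise 1: Iris has at least 16 credits → Iris has at least 12 credits
Premise 2: Iris has fewer than 16 credits → Iris has fewer than 23 credits
Premise 3: Iris has at least 16 credits ∨ Iris has fewer than 16 credits
Case 1: Assuming Iris has at least 16 credits, then by Premise 1, Iris has at least 12 credits.
Case 2: Assuming Iris has fewer than 16 credits, then by Premise 2, Iris has fewer than 23 credits.
Since one of Iris has at least 16 credits or Iris has fewer than 16 credits must hold, we get Iris has at least 12 credits or Iris has fewer than 23 credits.

Iris has at least 12 credits or Iris has fewer than 23 credits.


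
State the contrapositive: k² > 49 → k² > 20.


Original: If k² > 49, then k² > 20
Contrapositive: If ¬Q, then ¬P
Negate Q: not (k² > 20)
Negate P: not (k² > 49)

If not (k² > 20), then not (k² > 49).


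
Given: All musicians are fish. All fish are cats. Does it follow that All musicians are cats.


Premise 1: All musicians are fish.
Premise 2: All fish are cats.
Conclusion: All musicians are cats.
Barbara syllogism (AAA-1): All A are B, All B are C → All A are C.
Middle term (fish) distributed in premise 2.

Valid


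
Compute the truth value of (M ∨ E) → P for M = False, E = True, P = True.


M = False, E = True, P = True
Step 1: M ∨ E = False OR True = True
Step 2: (True) → P: false only when antecedent=True and P=False.
Result: True

True


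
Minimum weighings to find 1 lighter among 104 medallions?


Each weighing has 3 outcomes (left heavy / balance / right heavy), so k weighings distinguish at most 3^k cases; splitting into three near-equal groups achieves this.
Need 3^k ≥ 104: 3^4 = 81 < 104 ≤ 3^5 = 243
k = ⌈log₃(104)⌉ = 5

5


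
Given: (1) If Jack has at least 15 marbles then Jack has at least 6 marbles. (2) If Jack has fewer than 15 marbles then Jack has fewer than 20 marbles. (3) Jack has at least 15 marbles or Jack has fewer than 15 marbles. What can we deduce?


Constructive dilemma: (P → Q) ∧ (R → S), P ∨ R ⊢ Q ∨ S
Premise 1: Jack has at least 15 marbles → Jack has at least 6 marbles
Premise 2: Jack has fewer than 15 marbles → Jack has fewer than 20 marbles
Premise 3: Jack has at least 15 marbles ∨ Jack has fewer than 15 marbles
Case 1: Assuming Jack has at least 15 marbles, then by Premise 1, Jack has at least 6 marbles.
Case 2: Assuming Jack has fewer than 15 marbles, then by Premise 2, Jack has fewer than 20 marbles.
Since one of Jack has at least 15 marbles or Jack has fewer than 15 marbles must hold, we get Jack has at least 6 marbles or Jack has fewer than 20 marbles.

Jack has at least 6 marbles or Jack has fewer than 20 marbles.


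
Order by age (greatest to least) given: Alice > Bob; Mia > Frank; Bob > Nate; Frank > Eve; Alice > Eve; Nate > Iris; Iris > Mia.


Constraints: Alice > Bob; Mia > Frank; Bob > Nate; Frank > Eve; Alice > Eve; Nate > Iris; Iris > Mia
Method: at each step, the next-highest is the one remaining person who never appears on the smaller side of a constraint between remaining people.
  Step 1: remaining {Bob, Alice, Nate, Iris, Frank, Eve, Mia}; on the smaller side: {Bob, Nate, Iris, Frank, Eve, Mia} → Alice is next (Alice > Bob; Alice > Eve).
  Step 2: remaining {Bob, Nate, Iris, Frank, Eve, Mia}; on the smaller side: {Nate, Iris, Frank, Eve, Mia} → Bob is next (Bob > Nate).
  Step 3: remaining {Nate, Iris, Frank, Eve, Mia}; on the smaller side: {Iris, Frank, Eve, Mia} → Nate is next (Nate > Iris).
  Step 4: remaining {Iris, Frank, Eve, Mia}; on the smaller side: {Frank, Eve, Mia} → Iris is next (Iris > Mia).
  Step 5: remaining {Frank, Eve, Mia}; on the smaller side: {Frank, Eve} → Mia is next (Mia > Frank).
  Step 6: remaining {Frank, Eve}; on the smaller side: {Eve} → Frank is next (Frank > Eve).
  Step 7: only Eve remains → lowest.
Final ranking (highest to lowest):

Alice > Bob > Nate > Iris > Mia > Frank > Eve


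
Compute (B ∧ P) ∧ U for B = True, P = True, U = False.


B = True, P = True, U = False
Step 1: B ∧ P = True AND True = True
Step 2: True ∧ U = True AND False = False
AND is true only when ALL operands are true.

False


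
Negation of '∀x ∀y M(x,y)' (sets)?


Original: ∀x ∀y M(x,y)
Rule: ¬∀→∃, ¬∃→∀, negate predicate.
Negation: ∃x ∃y ¬M(x,y)

∃x ∃y ¬M(x,y)


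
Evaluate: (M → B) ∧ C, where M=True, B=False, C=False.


M = True, B = False, C = False
Expression: (M → B) ∧ C
Step 1: M → B = True → False (false only if M=True, B=False) = False
Step 2: (False) ∧ C = False AND False = False

False


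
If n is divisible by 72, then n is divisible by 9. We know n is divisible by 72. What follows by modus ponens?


Modus ponens: P → Q, P ⊢ Q
P: n is divisible by 72
Q: n is divisible by 9
We have P → Q and P is true.
By modus ponens, Q must be true.

n is divisible by 9


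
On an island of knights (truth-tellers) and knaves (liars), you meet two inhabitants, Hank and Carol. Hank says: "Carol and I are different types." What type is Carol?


Hank says: "Carol and I are different types."
Case 1: Hank is a Knight (truth-teller)
  Statement is true → they ARE different → Carol is a Knave
Case 2: Hank is a Knave (liar)
  Statement is false → they are NOT different → Carol is a Knave
In both cases, Carol is a Knave.

Knave


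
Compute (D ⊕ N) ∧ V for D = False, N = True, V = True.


D = False, N = True, V = True
Step 1: D ⊕ N = False XOR True = True
Step 2: True ∧ V = True AND True = True
XOR true when exactly one of D,N is true; then AND with V.

True


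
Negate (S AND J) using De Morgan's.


De Morgan's law: ¬(P ∧ Q) ≡ ¬P ∨ ¬Q
¬(S ∧ J) = ¬S ∨ ¬J

¬S ∨ ¬J


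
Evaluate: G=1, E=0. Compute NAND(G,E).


G AND E = 0
NOT(0) = 1

1


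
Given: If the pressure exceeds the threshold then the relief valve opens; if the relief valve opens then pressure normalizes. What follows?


Hypothetical syllogism: P → Q, Q → R ⊢ P → R
Premise 1: the pressure exceeds the threshold → the relief valve opens
Premise 2: the relief valve opens → pressure normalizes
Chain the implications: the middle term (the relief valve opens) links the two.
Conclusion: If the pressure exceeds the threshold, then pressure normalizes.

If the pressure exceeds the threshold, then pressure normalizes.


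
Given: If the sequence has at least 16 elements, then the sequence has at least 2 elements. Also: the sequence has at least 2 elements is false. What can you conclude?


Modus tollens: P → Q, ¬Q ⊢ ¬P
P: the sequence has at least 16 elements
Q: the sequence has at least 2 elements
We have P → Q and Q is false.
By modus tollens, P must be false.

It is not the case that the sequence has at least 16 elements


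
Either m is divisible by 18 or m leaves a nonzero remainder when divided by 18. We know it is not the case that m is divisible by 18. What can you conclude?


Disjunctive syllogism: P ∨ Q, ¬P ⊢ Q
Disjunction: m is divisible by 18 ∨ m leaves a nonzero remainder when divided by 18
We know it is not the case that m is divisible by 18.
By disjunctive syllogism, the other disjunct must be true.

m leaves a nonzero remainder when divided by 18


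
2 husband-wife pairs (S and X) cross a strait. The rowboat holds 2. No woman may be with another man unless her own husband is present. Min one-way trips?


Label couples S and X.
1. WS+WX → (far: WS,WX; near: HS,HX)
2. WS ←   (far: WX; near: HS,HX,WS)
3. HS+HX → (far: HS,HX,WX; near: WS)
4. HS ←   (far: HX,WX; near: HS,WS)  — HS returns, since WS is alone on near bank
5. HS+WS → (far: all four; near: empty)
Every state respects the constraint.
Minimum trips = 5

5


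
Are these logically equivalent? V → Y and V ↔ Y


Expression 1: V → Y
Expression 2: V ↔ Y
Truth table (V Y | Expr1 Expr2):
  T T |   T     T
  T F |   F     F
  F T |   T     F   ← differ
  F F |   T     T
Counterexample: V=F, Y=T gives Expr1 = T but Expr2 = F, so the expressions are NOT logically equivalent.

No


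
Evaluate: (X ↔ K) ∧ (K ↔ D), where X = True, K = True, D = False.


X = True, K = True, D = False
Step 1: X ↔ K is true when X and K have the same value. Result: True
Step 2: K ↔ D is true when K and D have the same value. Result: False
Step 3: True ∧ False = False

False


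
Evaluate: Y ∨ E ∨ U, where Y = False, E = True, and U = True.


Y = False, E = True, U = True
Step 1: Y ∨ E = False OR True = True
Step 2: True ∨ U = True OR True = True
OR is true when at least one operand is true.

True


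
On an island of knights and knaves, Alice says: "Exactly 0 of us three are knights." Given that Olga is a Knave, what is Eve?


Alice claims exactly 0 knights among Alice, Olga, Eve.
Given: Olga is a Knave.

Case 1: Alice is a Knight (tells truth)
  Then exactly 0 of the three are knights.
  Counting Alice, Olga: 1 knight(s) so far. Need -1 more → impossible.
Case 2: Alice is a Knave (lies)
  Then the count is NOT 0.
  If Eve = Knave, count = 0 = 0 → claim would be true, contradicts lie.
  If Eve = Knight, count = 1 ≠ 0 → lie confirmed ✓

Eve is a Knight.

Knight


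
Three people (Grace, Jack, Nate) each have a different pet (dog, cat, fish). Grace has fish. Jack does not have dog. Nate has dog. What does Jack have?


From clues:
  Nate → dog
  Grace → fish
By elimination, Jack gets the remaining.

cat


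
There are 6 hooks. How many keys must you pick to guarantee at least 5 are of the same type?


Pigeonhole: to guarantee k in one of n categories, need (k-1)×n + 1.
k = 5, n = 6
Minimum = (5-1) × 6 + 1 = 4 × 6 + 1

25


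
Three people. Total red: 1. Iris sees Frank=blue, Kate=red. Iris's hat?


Total red = 1, seen red = 1
Own red = 1 - 1 = 0
Iris's hat is blue.

blue


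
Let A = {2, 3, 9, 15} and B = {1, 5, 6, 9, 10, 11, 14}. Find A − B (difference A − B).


A = {2, 3, 9, 15}
B = {1, 5, 6, 9, 10, 11, 14}
Operation: difference A − B
In A but not B: 2, 3, 15

{2, 3, 15}


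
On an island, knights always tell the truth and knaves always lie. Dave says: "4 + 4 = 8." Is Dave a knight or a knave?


Statement: "4 + 4 = 8."
Actual: 4 + 4 = 8
Claimed: 8
Statement is TRUE → Dave tells the truth → Knight

Knight


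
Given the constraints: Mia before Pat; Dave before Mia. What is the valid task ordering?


Constraints: Mia before Pat; Dave before Mia
Method: repeatedly schedule the remaining task that has no remaining task required before it.
  Step 1: remaining {Dave, Pat, Mia}; every task except Dave still has a predecessor pending → schedule Dave.
  Step 2: remaining {Pat, Mia}; every task except Mia still has a predecessor pending → schedule Mia.
  Step 3: only Pat remains → schedule Pat.
Resulting order:

Dave → Mia → Pat


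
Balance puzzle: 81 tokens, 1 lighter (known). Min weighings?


Each weighing has 3 outcomes (left heavy / balance / right heavy), so k weighings distinguish at most 3^k cases; splitting into three near-equal groups achieves this.
Need 3^k ≥ 81: 3^3 = 27 < 81 ≤ 3^4 = 81
k = ⌈log₃(81)⌉ = 4

4


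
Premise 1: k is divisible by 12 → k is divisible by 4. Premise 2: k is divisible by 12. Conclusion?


Modus ponens: P → Q, P ⊢ Q
P: k is divisible by 12
Q: k is divisible by 4
We have P → Q and P is true.
By modus ponens, Q must be true.

k is divisible by 4


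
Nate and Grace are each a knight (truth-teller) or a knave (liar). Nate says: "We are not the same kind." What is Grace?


Nate says: "We are not the same kind."
Case 1: Nate is a Knight (truth-teller)
  Statement is true → they ARE different → Grace is a Knave
Case 2: Nate is a Knave (liar)
  Statement is false → they are NOT different → Grace is a Knave
In both cases, Grace is a Knave.

Knave


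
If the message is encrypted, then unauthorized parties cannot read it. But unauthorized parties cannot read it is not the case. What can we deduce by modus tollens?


Modus tollens: P → Q, ¬Q ⊢ ¬P
P: the message is encrypted
Q: unauthorized parties cannot read it
We have P → Q and Q is false.
By modus tollens, P must be false.

It is not the case that the message is encrypted


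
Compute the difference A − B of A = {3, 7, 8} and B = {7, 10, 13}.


A = {3, 7, 8}
B = {7, 10, 13}
Operation: difference A − B
In A but not B: 3, 8

{3, 8}


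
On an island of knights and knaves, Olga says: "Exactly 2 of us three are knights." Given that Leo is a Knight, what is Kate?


Olga claims exactly 2 knights among Olga, Leo, Kate.
Given: Leo is a Knight.

Case 1: Olga is a Knight (tells truth)
  Then exactly 2 of the three are knights.
  Counting Olga, Leo: 2 knight(s) so far. Need 0 more → Kate = Knave.
Case 2: Olga is a Knave (lies)
  Then the count is NOT 2.
  If Kate = Knight, count = 2 = 2 → claim would be true, contradicts lie.
  If Kate = Knave, count = 1 ≠ 2 → lie confirmed ✓

Kate is a Knave.

Knave


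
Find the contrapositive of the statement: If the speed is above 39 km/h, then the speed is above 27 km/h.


Original: If the speed is above 39 km/h, then the speed is above 27 km/h
Contrapositive: If ¬Q, then ¬P
Negate Q: not (the speed is above 27 km/h)
Negate P: not (the speed is above 39 km/h)

If not (the speed is above 27 km/h), then not (the speed is above 39 km/h).


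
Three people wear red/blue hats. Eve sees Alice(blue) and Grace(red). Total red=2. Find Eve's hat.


Total red = 2, seen red = 1
Own red = 2 - 1 = 1
Eve's hat is red.

red


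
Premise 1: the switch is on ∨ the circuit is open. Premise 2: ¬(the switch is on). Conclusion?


Disjunctive syllogism: P ∨ Q, ¬P ⊢ Q
Disjunction: the switch is on ∨ the circuit is open
We know it is not the case that the switch is on.
By disjunctive syllogism, the other disjunct must be true.

The circuit is open


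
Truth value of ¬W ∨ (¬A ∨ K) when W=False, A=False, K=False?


W = False, A = False, K = False
Expression: ¬W ∨ (¬A ∨ K)
Step 1: ¬A = NOT False = True
Step 2: ¬A ∨ K = True OR False = True
Step 3: ¬W = NOT False = True
Step 4: (True) ∨ (True) = True OR True = True

True


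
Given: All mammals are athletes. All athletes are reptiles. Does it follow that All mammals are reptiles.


Premise 1: All mammals are athletes.
Premise 2: All athletes are reptiles.
Conclusion: All mammals are reptiles.
Barbara syllogism (AAA-1): All A are B, All B are C → All A are C.
Middle term (athletes) distributed in premise 2.

Valid


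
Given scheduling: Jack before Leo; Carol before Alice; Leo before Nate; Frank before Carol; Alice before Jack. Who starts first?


Constraints: Jack before Leo; Carol before Alice; Leo before Nate; Frank before Carol; Alice before Jack
The first task can have nothing scheduled before it, so it must never appear on the right of a 'before'.
Tasks appearing after some 'before': Leo, Alice, Nate, Carol, Jack.
The only task not in that list is Frank → it is first.

Frank


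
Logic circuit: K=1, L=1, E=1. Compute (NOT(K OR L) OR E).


K OR L = 1
NOT(1) = 0
0 OR 1 = 1

1


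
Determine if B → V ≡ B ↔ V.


Expression 1: B → V
Expression 2: B ↔ V
Truth table (B V | Expr1 Expr2):
  T T |   T     T
  T F |   F     F
  F T |   T     F   ← differ
  F F |   T     T
Counterexample: B=F, V=T gives Expr1 = T but Expr2 = F, so the expressions are NOT logically equivalent.

No


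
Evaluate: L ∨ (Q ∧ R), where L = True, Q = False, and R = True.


L = True, Q = False, R = True
Step 1: Q ∧ R = False AND True = False
Step 2: L ∨ False = True OR False = True
AND evaluated first (higher precedence); then OR applied.

True


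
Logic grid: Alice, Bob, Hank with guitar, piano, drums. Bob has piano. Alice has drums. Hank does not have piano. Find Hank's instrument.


From clues:
  Alice → drums
  Bob → piano
By elimination, Hank gets the remaining.

guitar


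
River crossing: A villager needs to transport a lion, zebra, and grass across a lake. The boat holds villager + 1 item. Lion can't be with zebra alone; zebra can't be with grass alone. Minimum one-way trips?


1. villager+zebra → 2. villager ← 3. villager+lion → 4. villager+zebra ← 5. villager+grass → 6. villager ← 7. villager+zebra →
Minimum trips = 7

7


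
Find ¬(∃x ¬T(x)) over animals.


Original: ∃x ¬T(x)
Rule: ¬∀→∃, ¬∃→∀, negate predicate.
Negation: ∀x T(x)

∀x T(x)


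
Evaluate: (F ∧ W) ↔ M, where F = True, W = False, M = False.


F = True, W = False, M = False
Step 1: F ∧ W = True AND False = False
Step 2: (False) ↔ M: true when both sides have same truth value.
Result: False ↔ False = True

True


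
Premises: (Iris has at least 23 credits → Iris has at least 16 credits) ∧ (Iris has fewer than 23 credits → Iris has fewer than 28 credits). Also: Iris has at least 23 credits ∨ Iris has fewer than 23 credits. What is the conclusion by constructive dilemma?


Constructive dilemma: (P → Q) ∧ (R → S), P ∨ R ⊢ Q ∨ S
Premise 1: Iris has at least 23 credits → Iris has at least 16 credits
Premise 2: Iris has fewer than 23 credits → Iris has fewer than 28 credits
Premise 3: Iris has at least 23 credits ∨ Iris has fewer than 23 credits
Case 1: Assuming Iris has at least 23 credits, then by Premise 1, Iris has at least 16 credits.
Case 2: Assuming Iris has fewer than 23 credits, then by Premise 2, Iris has fewer than 28 credits.
Since one of Iris has at least 23 credits or Iris has fewer than 23 credits must hold, we get Iris has at least 16 credits or Iris has fewer than 28 credits.

Iris has at least 16 credits or Iris has fewer than 28 credits.


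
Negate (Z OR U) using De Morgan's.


De Morgan's law: ¬(P ∨ Q) ≡ ¬P ∧ ¬Q
¬(Z ∨ U) = ¬Z ∧ ¬U

¬Z ∧ ¬U


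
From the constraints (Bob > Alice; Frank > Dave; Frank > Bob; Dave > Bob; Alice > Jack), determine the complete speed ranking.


Constraints: Bob > Alice; Frank > Dave; Frank > Bob; Dave > Bob; Alice > Jack
Method: at each step, the next-highest is the one remaining person who never appears on the smaller side of a constraint between remaining people.
  Step 1: remaining {Bob, Dave, Alice, Jack, Frank}; on the smaller side: {Bob, Dave, Alice, Jack} → Frank is next (Frank > Dave; Frank > Bob).
  Step 2: remaining {Bob, Dave, Alice, Jack}; on the smaller side: {Bob, Alice, Jack} → Dave is next (Dave > Bob).
  Step 3: remaining {Bob, Alice, Jack}; on the smaller side: {Alice, Jack} → Bob is next (Bob > Alice).
  Step 4: remaining {Alice, Jack}; on the smaller side: {Jack} → Alice is next (Alice > Jack).
  Step 5: only Jack remains → lowest.
Final ranking (highest to lowest):

Frank > Dave > Bob > Alice > Jack


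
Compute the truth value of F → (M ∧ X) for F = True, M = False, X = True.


F = True, M = False, X = True
Step 1: M ∧ X = False AND True = False
Step 2: F → (False): false only when F=True and consequent=False.
Result: False

False


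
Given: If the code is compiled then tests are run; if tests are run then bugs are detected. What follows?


Hypothetical syllogism: P → Q, Q → R ⊢ P → R
Premise 1: the code is compiled → tests are run
Premise 2: tests are run → bugs are detected
Chain the implications: the middle term (tests are run) links the two.
Conclusion: If the code is compiled, then bugs are detected.

If the code is compiled, then bugs are detected.


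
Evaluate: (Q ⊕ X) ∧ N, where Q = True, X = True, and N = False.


Q = True, X = True, N = False
Step 1: Q ⊕ X = True XOR True = False
Step 2: False ∧ N = False AND False = False
XOR true when exactly one of Q,X is true; then AND with N.

False


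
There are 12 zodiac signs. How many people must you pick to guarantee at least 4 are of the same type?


Pigeonhole: to guarantee k in one of n categories, need (k-1)×n + 1.
k = 4, n = 12
Minimum = (4-1) × 12 + 1 = 3 × 12 + 1

37


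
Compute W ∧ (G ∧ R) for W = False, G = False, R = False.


W = False, G = False, R = False
Step 1: G ∧ R = False AND False = False
Step 2: W ∧ False = False AND False = False
AND is true only when ALL operands are true.

False


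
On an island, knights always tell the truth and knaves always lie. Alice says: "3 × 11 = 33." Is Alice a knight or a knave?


Statement: "3 × 11 = 33."
Actual: 3 × 11 = 33
Claimed: 33
Statement is TRUE → Alice tells the truth → Knight

Knight


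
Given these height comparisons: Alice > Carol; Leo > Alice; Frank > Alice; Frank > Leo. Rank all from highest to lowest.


Constraints: Alice > Carol; Leo > Alice; Frank > Alice; Frank > Leo
Method: at each step, the next-highest is the one remaining person who never appears on the smaller side of a constraint between remaining people.
  Step 1: remaining {Alice, Leo, Carol, Frank}; on the smaller side: {Alice, Leo, Carol} → Frank is next (Frank > Alice; Frank > Leo).
  Step 2: remaining {Alice, Leo, Carol}; on the smaller side: {Alice, Carol} → Leo is next (Leo > Alice).
  Step 3: remaining {Alice, Carol}; on the smaller side: {Carol} → Alice is next (Alice > Carol).
  Step 4: only Carol remains → lowest.
Final ranking (highest to lowest):

Frank > Leo > Alice > Carol


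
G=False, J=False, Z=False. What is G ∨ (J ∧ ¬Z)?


G = False, J = False, Z = False
Expression: G ∨ (J ∧ ¬Z)
Step 1: ¬Z = NOT False = True
Step 2: J ∧ ¬Z = False AND True = False
Step 3: G ∨ (False) = False OR False = False

False


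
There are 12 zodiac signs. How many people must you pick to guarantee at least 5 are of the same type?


Pigeonhole: to guarantee k in one of n categories, need (k-1)×n + 1.
k = 5, n = 12
Minimum = (5-1) × 12 + 1 = 4 × 12 + 1

49


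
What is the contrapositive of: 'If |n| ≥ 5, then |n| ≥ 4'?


Original: If |n| ≥ 5, then |n| ≥ 4
Contrapositive: If ¬Q, then ¬P
Negate Q: not (|n| ≥ 4)
Negate P: not (|n| ≥ 5)

If not (|n| ≥ 4), then not (|n| ≥ 5).


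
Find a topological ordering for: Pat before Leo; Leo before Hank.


Constraints: Pat before Leo; Leo before Hank
Method: repeatedly schedule the remaining task that has no remaining task required before it.
  Step 1: remaining {Hank, Leo, Pat}; every task except Pat still has a predecessor pending → schedule Pat.
  Step 2: remaining {Hank, Leo}; every task except Leo still has a predecessor pending → schedule Leo.
  Step 3: only Hank remains → schedule Hank.
Resulting order:

Pat → Leo → Hank


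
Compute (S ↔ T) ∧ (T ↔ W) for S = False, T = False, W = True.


S = False, T = False, W = True
Step 1: S ↔ T is true when S and T have the same value. Result: True
Step 2: T ↔ W is true when T and W have the same value. Result: False
Step 3: True ∧ False = False

False


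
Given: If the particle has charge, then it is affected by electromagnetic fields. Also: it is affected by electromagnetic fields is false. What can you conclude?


Modus tollens: P → Q, ¬Q ⊢ ¬P
P: the particle has charge
Q: it is affected by electromagnetic fields
We have P → Q and Q is false.
By modus tollens, P must be false.

It is not the case that the particle has charge


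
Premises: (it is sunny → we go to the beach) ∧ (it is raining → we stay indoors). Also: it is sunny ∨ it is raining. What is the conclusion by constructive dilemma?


Constructive dilemma: (P → Q) ∧ (R → S), P ∨ R ⊢ Q ∨ S
Premise 1: it is sunny → we go to the beach
Premise 2: it is raining → we stay indoors
Premise 3: it is sunny ∨ it is raining
Case 1: Assuming it is sunny, then by Premise 1, we go to the beach.
Case 2: Assuming it is raining, then by Premise 2, we stay indoors.
Since one of it is sunny or it is raining must hold, we get we go to the beach or we stay indoors.

We go to the beach or we stay indoors.


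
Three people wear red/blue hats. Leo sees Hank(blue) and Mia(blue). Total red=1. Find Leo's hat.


Total red = 1, seen red = 0
Own red = 1 - 0 = 1
Leo's hat is red.

red


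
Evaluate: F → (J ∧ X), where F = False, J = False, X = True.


F = False, J = False, X = True
Step 1: J ∧ X = False AND True = False
Step 2: F → (False): false only when F=True and consequent=False.
Result: True

True


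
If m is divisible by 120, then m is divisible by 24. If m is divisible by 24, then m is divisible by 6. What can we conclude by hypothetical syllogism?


Hypothetical syllogism: P → Q, Q → R ⊢ P → R
Premise 1: m is divisible by 120 → m is divisible by 24
Premise 2: m is divisible by 24 → m is divisible by 6
Chain the implications: the middle term (m is divisible by 24) links the two.
Conclusion: If m is divisible by 120, then m is divisible by 6.

If m is divisible by 120, then m is divisible by 6.


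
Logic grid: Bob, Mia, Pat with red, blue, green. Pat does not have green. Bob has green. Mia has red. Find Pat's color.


From clues:
  Mia → red
  Bob → green
By elimination, Pat gets the remaining.

blue


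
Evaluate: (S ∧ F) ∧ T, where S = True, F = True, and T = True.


S = True, F = True, T = True
Step 1: S ∧ F = True AND True = True
Step 2: True ∧ T = True AND True = True
AND is true only when ALL operands are true.

True


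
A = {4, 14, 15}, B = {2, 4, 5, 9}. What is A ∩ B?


A = {4, 14, 15}
B = {2, 4, 5, 9}
Operation: intersection
Elements in both: 4

{4}


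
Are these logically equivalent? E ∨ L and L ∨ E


Expression 1: E ∨ L
Expression 2: L ∨ E
Truth table (E L | Expr1 Expr2):
  T T |   T     T
  T F |   T     T
  F T |   T     T
  F F |   F     F
All 4 rows agree, so the expressions are logically equivalent.

Yes


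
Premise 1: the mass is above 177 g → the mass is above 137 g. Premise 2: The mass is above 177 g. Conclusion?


Modus ponens: P → Q, P ⊢ Q
P: the mass is above 177 g
Q: the mass is above 137 g
We have P → Q and P is true.
By modus ponens, Q must be true.

The mass is above 137 g


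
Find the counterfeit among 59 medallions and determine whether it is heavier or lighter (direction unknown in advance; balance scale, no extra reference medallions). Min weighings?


Let n = 59. 118 possibilities (n medallions × lighter/heavier); each weighing has 3 outcomes.
Bound for k weighings: say the first weighing puts j medallions on each pan. If it tips, the 2j weighed medallions remain suspects (each with a known direction) and k-1 weighings give 3^(k-1) outcomes; 3^(k-1) is odd, so 2j ≤ 3^(k-1) - 1. If it balances, the n - 2j unweighed medallions remain with direction unknown: 2(n - 2j) ≤ 3^(k-1) - 1 by the same parity argument. Adding, n ≤ (3^(k-1) - 1) + (3^(k-1) - 1)/2 = (3^k - 3)/2, and the classical three-group strategy achieves this (3 medallions in 2 weighings, 12 in 3, 39 in 4, 120 in 5).
So we need the smallest k with (3^k - 3)/2 ≥ 59.
k = 4: (3^4 - 3)/2 = 39 < 59 ✗
k = 5: (3^5 - 3)/2 = 120 ≥ 59 ✓

5


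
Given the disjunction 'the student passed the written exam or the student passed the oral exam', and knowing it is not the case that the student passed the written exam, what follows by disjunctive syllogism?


Disjunctive syllogism: P ∨ Q, ¬P ⊢ Q
Disjunction: the student passed the written exam ∨ the student passed the oral exam
We know it is not the case that the student passed the written exam.
By disjunctive syllogism, the other disjunct must be true.

The student passed the oral exam


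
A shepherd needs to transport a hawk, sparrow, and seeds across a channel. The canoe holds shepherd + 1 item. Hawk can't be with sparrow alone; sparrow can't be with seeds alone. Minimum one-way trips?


1. shepherd+sparrow → 2. shepherd ← 3. shepherd+hawk → 4. shepherd+sparrow ← 5. shepherd+seeds → 6. shepherd ← 7. shepherd+sparrow →
Minimum trips = 7

7


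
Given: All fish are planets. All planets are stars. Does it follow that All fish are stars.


Premise 1: All fish are planets.
Premise 2: All planets are stars.
Conclusion: All fish are stars.
Barbara syllogism (AAA-1): All A are B, All B are C → All A are C.
Middle term (planets) distributed in premise 2.

Valid


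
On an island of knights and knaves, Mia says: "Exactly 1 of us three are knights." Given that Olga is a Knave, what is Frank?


Mia claims exactly 1 knights among Mia, Olga, Frank.
Given: Olga is a Knave.

Case 1: Mia is a Knight (tells truth)
  Then exactly 1 of the three are knights.
  Counting Mia, Olga: 1 knight(s) so far. Need 0 more → Frank = Knave.
Case 2: Mia is a Knave (lies)
  Then the count is NOT 1.
  If Frank = Knight, count = 1 = 1 → claim would be true, contradicts lie.
  If Frank = Knave, count = 0 ≠ 1 → lie confirmed ✓

Frank is a Knave.

Knave


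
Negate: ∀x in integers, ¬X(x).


Original: ∀x ¬X(x)
Rule: ¬∀→∃, ¬∃→∀, negate predicate.
Negation: ∃x X(x)

∃x X(x)


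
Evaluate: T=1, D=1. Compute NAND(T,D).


T AND D = 1
NOT(1) = 0

0


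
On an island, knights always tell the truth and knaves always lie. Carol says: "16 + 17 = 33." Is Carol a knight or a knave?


Statement: "16 + 17 = 33."
Actual: 16 + 17 = 33
Claimed: 33
Statement is TRUE → Carol tells the truth → Knight

Knight


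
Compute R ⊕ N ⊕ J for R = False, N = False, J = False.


R = False, N = False, J = False
Step 1: R ⊕ N = False XOR False = False
Step 2: False ⊕ J = False XOR False = False
XOR is true when an odd number of operands are true.

False


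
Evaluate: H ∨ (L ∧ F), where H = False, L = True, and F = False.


H = False, L = True, F = False
Step 1: L ∧ F = True AND False = False
Step 2: H ∨ False = False OR False = False
AND evaluated first (higher precedence); then OR applied.

False


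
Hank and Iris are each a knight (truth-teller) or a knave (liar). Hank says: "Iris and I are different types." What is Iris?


Hank says: "Iris and I are different types."
Case 1: Hank is a Knight (truth-teller)
  Statement is true → they ARE different → Iris is a Knave
Case 2: Hank is a Knave (liar)
  Statement is false → they are NOT different → Iris is a Knave
In both cases, Iris is a Knave.

Knave


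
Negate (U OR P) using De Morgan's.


De Morgan's law: ¬(P ∨ Q) ≡ ¬P ∧ ¬Q
¬(U ∨ P) = ¬U ∧ ¬P

¬U ∧ ¬P


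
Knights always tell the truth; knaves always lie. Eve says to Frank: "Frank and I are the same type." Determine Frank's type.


Eve says: "Frank and I are the same type."
Case 1: Eve is a Knight (truth-teller)
  Statement is true → they ARE the same → Frank is also a Knight
Case 2: Eve is a Knave (liar)
  Statement is false → they are NOT the same → Frank is a Knight
In both cases, Frank is a Knight.

Knight


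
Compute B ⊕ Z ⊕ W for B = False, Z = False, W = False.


B = False, Z = False, W = False
Step 1: B ⊕ Z = False XOR False = False
Step 2: False ⊕ W = False XOR False = False
XOR is true when an odd number of operands are true.

False


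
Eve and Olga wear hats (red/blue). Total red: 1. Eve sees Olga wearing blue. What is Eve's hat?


Total red = 1, Olga = blue
Red accounted for: 0
Remaining for Eve: 1
Eve's hat is red.

red


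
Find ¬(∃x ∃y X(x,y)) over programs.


Original: ∃x ∃y X(x,y)
Rule: ¬∀→∃, ¬∃→∀, negate predicate.
Negation: ∀x ∀y ¬X(x,y)

∀x ∀y ¬X(x,y)


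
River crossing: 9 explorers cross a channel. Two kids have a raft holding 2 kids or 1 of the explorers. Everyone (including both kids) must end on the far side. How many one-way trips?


Per crossing of one of the explorers: kids→, one←, one of the explorers→, one← = 4 trips
9 × 4 = 36, + 1 final kids→ = 37
Minimum trips = 37

37


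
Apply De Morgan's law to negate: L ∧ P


De Morgan's law: ¬(P ∧ Q) ≡ ¬P ∨ ¬Q
¬(L ∧ P) = ¬L ∨ ¬P

¬L ∨ ¬P


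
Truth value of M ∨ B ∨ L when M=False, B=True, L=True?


M = False, B = True, L = True
Expression: M ∨ B ∨ L
Step 1: M ∨ B = False OR True = True
Step 2: (True) ∨ L = True OR True = True

True


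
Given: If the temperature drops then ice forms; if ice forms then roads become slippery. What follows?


Hypothetical syllogism: P → Q, Q → R ⊢ P → R
Premise 1: the temperature drops → ice forms
Premise 2: ice forms → roads become slippery
Chain the implications: the middle term (ice forms) links the two.
Conclusion: If the temperature drops, then roads become slippery.

If the temperature drops, then roads become slippery.


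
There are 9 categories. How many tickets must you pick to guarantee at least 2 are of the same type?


Pigeonhole: to guarantee k in one of n categories, need (k-1)×n + 1.
k = 2, n = 9
Minimum = (2-1) × 9 + 1 = 1 × 9 + 1

10


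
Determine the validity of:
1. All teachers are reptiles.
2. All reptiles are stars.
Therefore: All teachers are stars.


Premise 1: All teachers are reptiles.
Premise 2: All reptiles are stars.
Conclusion: All teachers are stars.
Barbara syllogism (AAA-1): All A are B, All B are C → All A are C.
Middle term (reptiles) distributed in premise 2.

Valid


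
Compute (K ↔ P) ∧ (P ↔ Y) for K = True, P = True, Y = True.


K = True, P = True, Y = True
Step 1: K ↔ P is true when K and P have the same value. Result: True
Step 2: P ↔ Y is true when P and Y have the same value. Result: True
Step 3: True ∧ True = True

True


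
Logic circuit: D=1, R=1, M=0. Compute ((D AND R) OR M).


D AND R = 1&1 = 1
1 OR 0 = 1

1


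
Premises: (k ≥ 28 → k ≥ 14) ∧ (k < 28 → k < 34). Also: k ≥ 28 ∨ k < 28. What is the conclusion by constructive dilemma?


Constructive dilemma: (P → Q) ∧ (R → S), P ∨ R ⊢ Q ∨ S
Premise 1: k ≥ 28 → k ≥ 14
Premise 2: k < 28 → k < 34
Premise 3: k ≥ 28 ∨ k < 28
Case 1: Assuming k ≥ 28, then by Premise 1, k ≥ 14.
Case 2: Assuming k < 28, then by Premise 2, k < 34.
Since one of k ≥ 28 or k < 28 must hold, we get k ≥ 14 or k < 34.

k ≥ 14 or k < 34.


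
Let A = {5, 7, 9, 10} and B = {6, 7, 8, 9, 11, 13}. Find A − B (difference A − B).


A = {5, 7, 9, 10}
B = {6, 7, 8, 9, 11, 13}
Operation: difference A − B
In A but not B: 5, 10

{5, 10}


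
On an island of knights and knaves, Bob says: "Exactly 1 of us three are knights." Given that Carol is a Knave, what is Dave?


Bob claims exactly 1 knights among Bob, Carol, Dave.
Given: Carol is a Knave.

Case 1: Bob is a Knight (tells truth)
  Then exactly 1 of the three are knights.
  Counting Bob, Carol: 1 knight(s) so far. Need 0 more → Dave = Knave.
Case 2: Bob is a Knave (lies)
  Then the count is NOT 1.
  If Dave = Knight, count = 1 = 1 → claim would be true, contradicts lie.
  If Dave = Knave, count = 0 ≠ 1 → lie confirmed ✓

Dave is a Knave.

Knave


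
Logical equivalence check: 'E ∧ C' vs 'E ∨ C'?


Expression 1: E ∧ C
Expression 2: E ∨ C
Truth table (E C | Expr1 Expr2):
  T T |   T     T
  T F |   F     T   ← differ
  F T |   F     T   ← differ
  F F |   F     F
Counterexample: E=T, C=F gives Expr1 = F but Expr2 = T, so the expressions are NOT logically equivalent.

No
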